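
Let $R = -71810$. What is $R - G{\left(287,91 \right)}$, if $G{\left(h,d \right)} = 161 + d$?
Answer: $-72062$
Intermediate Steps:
$R - G{\left(287,91 \right)} = -71810 - \left(161 + 91\right) = -71810 - 252 = -72062$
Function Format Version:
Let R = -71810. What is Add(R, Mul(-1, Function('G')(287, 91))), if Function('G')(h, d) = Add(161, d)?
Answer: -72062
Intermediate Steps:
Add(R, Mul(-1, Function('G')(287, 91))) = Add(-71810, Mul(-1, Add(161, 91))) = Add(-71810, Mul(-1, 252)) = Add(-71810, -252) = -72062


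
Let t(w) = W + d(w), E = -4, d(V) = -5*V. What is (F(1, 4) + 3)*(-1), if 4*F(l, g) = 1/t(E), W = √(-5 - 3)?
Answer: (-24*√2 + 241*I)/(8*(√2 - 10*I)) ≈ -3.0123 + 0.0017331*I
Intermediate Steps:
W = 2*I*√2 (W = √(-8) = 2*I*√2 ≈ 2.8284*I)
t(w) = -5*w + 2*I*√2 (t(w) = 2*I*√2 - 5*w = -5*w + 2*I*√2)
F(l, g) = 1/(4*(20 + 2*I*√2)) (F(l, g) = 1/(4*(-5*(-4) + 2*I*√2)) = 1/(4*(20 + 2*I*√2)))
(F(1, 4) + 3)*(-1) = ((5/408 - I*√2/816) + 3)*(-1) = (1229/408 - I*√2/816)*(-1) = -1229/408 + I*√2/816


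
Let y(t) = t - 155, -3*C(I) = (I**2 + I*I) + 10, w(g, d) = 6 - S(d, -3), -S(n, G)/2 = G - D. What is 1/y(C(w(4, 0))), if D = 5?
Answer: -1/225 ≈ -0.0044444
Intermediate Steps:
S(n, G) = 10 - 2*G (S(n, G) = -2*(G - 1*5) = -2*(G - 5) = -2*(-5 + G) = 10 - 2*G)
w(g, d) = -10 (w(g, d) = 6 - (10 - 2*(-3)) = 6 - (10 + 6) = 6 - 1*16 = 6 - 16 = -10)
C(I) = -10/3 - 2*I**2/3 (C(I) = -((I**2 + I*I) + 10)/3 = -((I**2 + I**2) + 10)/3 = -(2*I**2 + 10)/3 = -(10 + 2*I**2)/3 = -10/3 - 2*I**2/3)
y(t) = -155 + t
1/y(C(w(4, 0))) = 1/(-155 + (-10/3 - 2/3*(-10)**2)) = 1/(-155 + (-10/3 - 2/3*100)) = 1/(-155 + (-10/3 - 200/3)) = 1/(-155 - 70) = 1/(-225) = -1/225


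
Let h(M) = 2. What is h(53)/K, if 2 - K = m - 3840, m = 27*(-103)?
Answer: 2/6623 ≈ 0.00030198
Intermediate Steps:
m = -2781
K = 6623 (K = 2 - (-2781 - 3840) = 2 - 1*(-6621) = 2 + 6621 = 6623)
h(53)/K = 2/6623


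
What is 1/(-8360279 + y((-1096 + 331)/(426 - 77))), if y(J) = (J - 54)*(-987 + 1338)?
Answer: -349/2924620832 ≈ -1.1933e-7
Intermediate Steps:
y(J) = -18954 + 351*J (y(J) = (-54 + J)*351 = -18954 + 351*J)
1/(-8360279 + y((-1096 + 331)/(426 - 77))) = 1/(-8360279 + (-18954 + 351*((-1096 + 331)/(426 - 77)))) = 1/(-8360279 + (-18954 + 351*(-765/349))) = 1/(-8360279 + (-18954 - 268515/349)) = 1/(-8360279 - 6883461/349) = 1/(-2924620832/349) = -349/2924620832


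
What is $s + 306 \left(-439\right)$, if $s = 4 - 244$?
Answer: $-134574$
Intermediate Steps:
$s = -240$ ($s = 4 - 244 = -240$)
$s + 306 \left(-439\right) = -240 + 306 \left(-439\right) = -240 - 134334 = -134574$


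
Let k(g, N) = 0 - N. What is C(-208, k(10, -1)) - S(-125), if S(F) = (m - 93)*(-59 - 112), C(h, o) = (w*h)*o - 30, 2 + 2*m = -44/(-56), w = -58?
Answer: -111239/28 ≈ -3972.8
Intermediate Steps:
m = -17/28 (m = -1 + (-44/(-56))/2 = -1 + (-44*(-1/56))/2 = -1 + (½)*(11/14) = -1 + 11/28 = -17/28 ≈ -0.60714)
k(g, N) = -N
C(h, o) = -30 - 58*h*o (C(h, o) = (-58*h)*o - 30 = -58*h*o - 30 = -30 - 58*h*o)
S(F) = 448191/28 (S(F) = (-17/28 - 93)*(-59 - 112) = -2621/28*(-171) = 448191/28)
C(-208, k(10, -1)) - S(-125) = (-30 - 58*(-208)*(-1*(-1))) - 1*448191/28 = (-30 - 58*(-208)*1) - 448191/28 = (-30 + 12064) - 448191/28 = 12034 - 448191/28 = -111239/28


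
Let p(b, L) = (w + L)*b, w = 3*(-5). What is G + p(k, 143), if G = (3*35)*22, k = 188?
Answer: 26374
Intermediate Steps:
w = -15
p(b, L) = b*(-15 + L) (p(b, L) = (-15 + L)*b = b*(-15 + L))
G = 2310 (G = 105*22 = 2310)
G + p(k, 143) = 2310 + 188*(-15 + 143) = 2310 + 188*128 = 2310 + 24064 = 26374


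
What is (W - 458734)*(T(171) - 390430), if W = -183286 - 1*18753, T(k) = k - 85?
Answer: 257928775912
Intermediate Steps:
T(k) = -85 + k
W = -202039 (W = -183286 - 18753 = -202039)
(W - 458734)*(T(171) - 390430) = (-202039 - 458734)*((-85 + 171) - 390430) = -660773*(86 - 390430) = -660773*(-390344) = 257928775912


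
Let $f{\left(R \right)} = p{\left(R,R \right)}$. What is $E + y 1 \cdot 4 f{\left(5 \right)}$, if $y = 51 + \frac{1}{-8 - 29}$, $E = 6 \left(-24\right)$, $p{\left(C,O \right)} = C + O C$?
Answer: $\frac{220992}{37} \approx 5972.8$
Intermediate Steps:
$p{\left(C,O \right)} = C + C O$
$f{\left(R \right)} = R \left(1 + R\right)$
$E = -144$
$y = \frac{1886}{37}$ ($y = 51 + \frac{1}{-37} = 51 - \frac{1}{37} = \frac{1886}{37} \approx 50.973$)
$E + y 1 \cdot 4 f{\left(5 \right)} = -144 + \frac{1886 \cdot 1 \cdot 4 \cdot 5 \left(1 + 5\right)}{37} = -144 + \frac{1886 \cdot 4 \cdot 5 \cdot 6}{37} = -144 + \frac{1886 \cdot 4 \cdot 30}{37} = -144 + \frac{1886}{37} \cdot 120 = -144 + \frac{226320}{37} = \frac{220992}{37}$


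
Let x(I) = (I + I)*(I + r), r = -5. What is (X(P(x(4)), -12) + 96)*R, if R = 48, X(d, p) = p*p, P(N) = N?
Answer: 11520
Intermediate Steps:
x(I) = 2*I*(-5 + I) (x(I) = (I + I)*(I - 5) = (2*I)*(-5 + I) = 2*I*(-5 + I))
X(d, p) = p²
(X(P(x(4)), -12) + 96)*R = ((-12)² + 96)*48 = (144 + 96)*48 = 240*48 = 11520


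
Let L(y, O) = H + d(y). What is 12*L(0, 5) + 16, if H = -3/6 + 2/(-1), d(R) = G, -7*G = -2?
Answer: -74/7 ≈ -10.571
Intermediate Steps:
G = 2/7 (G = -1/7*(-2) = 2/7 ≈ 0.28571)
d(R) = 2/7
H = -5/2 (H = -3*1/6 + 2*(-1) = -1/2 - 2 = -5/2 ≈ -2.5000)
L(y, O) = -31/14 (L(y, O) = -5/2 + 2/7 = -31/14)
12*L(0, 5) + 16 = 12*(-31/14) + 16 = -186/7 + 16 = -74/7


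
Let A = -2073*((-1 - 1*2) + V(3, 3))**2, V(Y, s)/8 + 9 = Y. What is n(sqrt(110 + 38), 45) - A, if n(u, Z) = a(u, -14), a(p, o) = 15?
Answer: 5391888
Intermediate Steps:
V(Y, s) = -72 + 8*Y
n(u, Z) = 15
A = -5391873 (A = -2073*((-1 - 1*2) + (-72 + 8*3))**2 = -2073*((-1 - 2) + (-72 + 24))**2 = -2073*(-3 - 48)**2 = -2073*(-51)**2 = -2073*2601 = -5391873)
n(sqrt(110 + 38), 45) - A = 15 - 1*(-5391873) = 15 + 5391873 = 5391888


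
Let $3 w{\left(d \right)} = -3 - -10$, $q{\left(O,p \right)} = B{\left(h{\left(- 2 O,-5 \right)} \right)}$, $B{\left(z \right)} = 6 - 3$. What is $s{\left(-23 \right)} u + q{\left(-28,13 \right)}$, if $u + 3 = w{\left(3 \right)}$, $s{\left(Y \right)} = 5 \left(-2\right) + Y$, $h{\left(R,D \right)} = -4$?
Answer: $25$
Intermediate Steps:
$B{\left(z \right)} = 3$
$q{\left(O,p \right)} = 3$
$w{\left(d \right)} = \frac{7}{3}$ ($w{\left(d \right)} = \frac{-3 - -10}{3} = \frac{-3 + 10}{3} = \frac{1}{3} \cdot 7 = \frac{7}{3}$)
$s{\left(Y \right)} = -10 + Y$
$u = - \frac{2}{3}$ ($u = -3 + \frac{7}{3} = - \frac{2}{3} \approx -0.66667$)
$s{\left(-23 \right)} u + q{\left(-28,13 \right)} = \left(-10 - 23\right) \left(- \frac{2}{3}\right) + 3 = \left(-33\right) \left(- \frac{2}{3}\right) + 3 = 22 + 3 = 25$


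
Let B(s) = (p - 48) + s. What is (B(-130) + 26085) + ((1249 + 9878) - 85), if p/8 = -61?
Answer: 36461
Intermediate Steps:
p = -488 (p = 8*(-61) = -488)
B(s) = -536 + s (B(s) = (-488 - 48) + s = -536 + s)
(B(-130) + 26085) + ((1249 + 9878) - 85) = ((-536 - 130) + 26085) + ((1249 + 9878) - 85) = (-666 + 26085) + (11127 - 85) = 25419 + 11042 = 36461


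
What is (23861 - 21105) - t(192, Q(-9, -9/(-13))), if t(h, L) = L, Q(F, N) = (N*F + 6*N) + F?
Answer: 35972/13 ≈ 2767.1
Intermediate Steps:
Q(F, N) = F + 6*N + F*N (Q(F, N) = (F*N + 6*N) + F = (6*N + F*N) + F = F + 6*N + F*N)
(23861 - 21105) - t(192, Q(-9, -9/(-13))) = (23861 - 21105) - (-9 + 6*(-9/(-13)) - (-81)/(-13)) = 2756 - (-9 + 6*(-9*(-1/13)) - (-81)*(-1)/13) = 2756 - (-9 + 6*(9/13) - 9*9/13) = 2756 - (-9 + 54/13 - 81/13) = 2756 - 1*(-144/13) = 2756 + 144/13 = 35972/13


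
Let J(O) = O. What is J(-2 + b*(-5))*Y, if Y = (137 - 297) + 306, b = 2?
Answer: -1752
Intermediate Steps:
Y = 146 (Y = -160 + 306 = 146)
J(-2 + b*(-5))*Y = (-2 + 2*(-5))*146 = (-2 - 10)*146 = -12*146 = -1752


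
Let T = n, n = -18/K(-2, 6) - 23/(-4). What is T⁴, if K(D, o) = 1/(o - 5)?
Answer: 5764801/256 ≈ 22519.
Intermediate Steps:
K(D, o) = 1/(-5 + o)
n = -49/4 (n = -18/(1/(-5 + 6)) - 23/(-4) = -18/(1/1) - 23*(-¼) = -18/1 + 23/4 = -18*1 + 23/4 = -18 + 23/4 = -49/4 ≈ -12.250)
T = -49/4 ≈ -12.250
T⁴ = (-49/4)⁴ = 5764801/256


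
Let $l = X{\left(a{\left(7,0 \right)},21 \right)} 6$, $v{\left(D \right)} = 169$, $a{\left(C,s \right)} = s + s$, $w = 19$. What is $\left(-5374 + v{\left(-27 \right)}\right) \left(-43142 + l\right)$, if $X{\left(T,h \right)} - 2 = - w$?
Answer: $225085020$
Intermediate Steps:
$a{\left(C,s \right)} = 2 s$
$X{\left(T,h \right)} = -17$ ($X{\left(T,h \right)} = 2 - 19 = -17$)
$l = -102$ ($l = \left(-17\right) 6 = -102$)
$\left(-5374 + v{\left(-27 \right)}\right) \left(-43142 + l\right) = \left(-5374 + 169\right) \left(-43142 - 102\right) = \left(-5205\right) \left(-43244\right) = 225085020$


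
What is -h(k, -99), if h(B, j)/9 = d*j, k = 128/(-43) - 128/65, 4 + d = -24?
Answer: -24948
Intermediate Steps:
d = -28 (d = -4 - 24 = -28)
k = -13824/2795 (k = 128*(-1/43) - 128*1/65 = -128/43 - 128/65 = -13824/2795 ≈ -4.9460)
h(B, j) = -252*j (h(B, j) = 9*(-28*j) = -252*j)
-h(k, -99) = -(-252)*(-99) = -1*24948 = -24948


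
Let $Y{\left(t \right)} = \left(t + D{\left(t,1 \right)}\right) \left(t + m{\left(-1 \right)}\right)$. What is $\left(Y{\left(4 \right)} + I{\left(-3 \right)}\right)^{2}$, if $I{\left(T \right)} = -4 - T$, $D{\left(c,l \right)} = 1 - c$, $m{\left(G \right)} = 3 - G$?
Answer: $49$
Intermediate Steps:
$Y{\left(t \right)} = 4 + t$ ($Y{\left(t \right)} = \left(t - \left(-1 + t\right)\right) \left(t + \left(3 - -1\right)\right) = 1 \left(t + \left(3 + 1\right)\right) = 1 \left(t + 4\right) = 1 \left(4 + t\right) = 4 + t$)
$\left(Y{\left(4 \right)} + I{\left(-3 \right)}\right)^{2} = \left(\left(4 + 4\right) - 1\right)^{2} = \left(8 + \left(-4 + 3\right)\right)^{2} = \left(8 - 1\right)^{2} = 7^{2} = 49$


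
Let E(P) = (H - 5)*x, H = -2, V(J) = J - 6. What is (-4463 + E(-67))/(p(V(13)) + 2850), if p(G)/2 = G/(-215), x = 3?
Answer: -241015/153184 ≈ -1.5734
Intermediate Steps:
V(J) = -6 + J
p(G) = -2*G/215 (p(G) = 2*(G/(-215)) = 2*(G*(-1/215)) = 2*(-G/215) = -2*G/215)
E(P) = -21 (E(P) = (-2 - 5)*3 = -7*3 = -21)
(-4463 + E(-67))/(p(V(13)) + 2850) = (-4463 - 21)/(-2*(-6 + 13)/215 + 2850) = -4484/(-2/215*7 + 2850) = -4484/(-14/215 + 2850) = -4484/612736/215 = -4484*215/612736 = -241015/153184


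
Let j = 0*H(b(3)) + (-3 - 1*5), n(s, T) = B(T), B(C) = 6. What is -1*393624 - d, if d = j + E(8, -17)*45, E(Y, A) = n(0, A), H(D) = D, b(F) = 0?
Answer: -393886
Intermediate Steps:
n(s, T) = 6
j = -8 (j = 0*0 + (-3 - 1*5) = 0 + (-3 - 5) = 0 - 8 = -8)
E(Y, A) = 6
d = 262 (d = -8 + 6*45 = -8 + 270 = 262)
-1*393624 - d = -1*393624 - 1*262 = -393624 - 262 = -393886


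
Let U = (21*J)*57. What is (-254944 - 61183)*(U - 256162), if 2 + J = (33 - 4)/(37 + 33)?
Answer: 815797652327/10 ≈ 8.1580e+10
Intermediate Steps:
J = -111/70 (J = -2 + (33 - 4)/(37 + 33) = -2 + 29/70 = -111/70 ≈ -1.5857)
U = -18981/10 (U = (21*(-111/70))*57 = -333/10*57 = -18981/10 ≈ -1898.1)
(-254944 - 61183)*(U - 256162) = (-254944 - 61183)*(-18981/10 - 256162) = -316127*(-2580601/10) = 815797652327/10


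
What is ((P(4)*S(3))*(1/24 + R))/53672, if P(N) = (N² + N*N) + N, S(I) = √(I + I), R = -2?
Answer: -141*√6/107344 ≈ -0.0032175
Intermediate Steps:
S(I) = √2*√I (S(I) = √(2*I) = √2*√I)
P(N) = N + 2*N² (P(N) = (N² + N²) + N = 2*N² + N = N + 2*N²)
((P(4)*S(3))*(1/24 + R))/53672 = (((4*(1 + 2*4))*(√2*√3))*(1/24 - 2))/53672 = (((4*(1 + 8))*√6)*(1/24 - 2))*(1/53672) = (((4*9)*√6)*(-47/24))*(1/53672) = ((36*√6)*(-47/24))*(1/53672) = -141*√6/2*(1/53672) = -141*√6/107344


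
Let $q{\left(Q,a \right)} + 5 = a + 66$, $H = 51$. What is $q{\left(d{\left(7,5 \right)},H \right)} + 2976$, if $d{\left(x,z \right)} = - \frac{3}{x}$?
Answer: $3088$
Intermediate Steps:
$q{\left(Q,a \right)} = 61 + a$ ($q{\left(Q,a \right)} = -5 + \left(a + 66\right) = -5 + \left(66 + a\right) = 61 + a$)
$q{\left(d{\left(7,5 \right)},H \right)} + 2976 = \left(61 + 51\right) + 2976 = 112 + 2976 = 3088$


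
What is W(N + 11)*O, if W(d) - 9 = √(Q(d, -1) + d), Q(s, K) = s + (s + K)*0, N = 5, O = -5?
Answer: -45 - 20*√2 ≈ -73.284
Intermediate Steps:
Q(s, K) = s (Q(s, K) = s + (K + s)*0 = s + 0 = s)
W(d) = 9 + √2*√d (W(d) = 9 + √(d + d) = 9 + √(2*d) = 9 + √2*√d)
W(N + 11)*O = (9 + √2*√(5 + 11))*(-5) = (9 + √2*√16)*(-5) = (9 + √2*4)*(-5) = (9 + 4*√2)*(-5) = -45 - 20*√2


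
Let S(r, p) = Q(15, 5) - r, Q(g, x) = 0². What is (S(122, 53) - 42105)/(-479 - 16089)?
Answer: 42227/16568 ≈ 2.5487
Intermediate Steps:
Q(g, x) = 0
S(r, p) = -r (S(r, p) = 0 - r = -r)
(S(122, 53) - 42105)/(-479 - 16089) = (-1*122 - 42105)/(-479 - 16089) = (-122 - 42105)/(-16568) = -42227*(-1/16568) = 42227/16568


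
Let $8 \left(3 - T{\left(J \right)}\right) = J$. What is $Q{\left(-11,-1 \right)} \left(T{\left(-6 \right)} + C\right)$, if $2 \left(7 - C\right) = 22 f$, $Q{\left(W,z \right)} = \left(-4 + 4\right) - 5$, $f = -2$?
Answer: $- \frac{655}{4} \approx -163.75$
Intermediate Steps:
$T{\left(J \right)} = 3 - \frac{J}{8}$
$Q{\left(W,z \right)} = -5$ ($Q{\left(W,z \right)} = 0 - 5 = -5$)
$C = 29$ ($C = 7 - \frac{22 \left(-2\right)}{2} = 7 - -22 = 7 + 22 = 29$)
$Q{\left(-11,-1 \right)} \left(T{\left(-6 \right)} + C\right) = - 5 \left(\left(3 - - \frac{3}{4}\right) + 29\right) = - 5 \left(\left(3 + \frac{3}{4}\right) + 29\right) = - 5 \left(\frac{15}{4} + 29\right) = \left(-5\right) \frac{131}{4} = - \frac{655}{4}$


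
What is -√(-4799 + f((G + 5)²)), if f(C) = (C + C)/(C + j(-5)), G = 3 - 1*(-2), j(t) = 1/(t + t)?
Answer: -I*√531934311/333 ≈ -69.26*I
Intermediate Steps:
j(t) = 1/(2*t)
G = 5 (G = 3 + 2 = 5)
f(C) = 2*C/(-⅒ + C) (f(C) = (C + C)/(C + (½)/(-5)) = (2*C)/(C + (½)*(-⅕)) = (2*C)/(C - ⅒) = (2*C)/(-⅒ + C) = 2*C/(-⅒ + C))
-√(-4799 + f((G + 5)²)) = -√(-4799 + 20*(5 + 5)²/(-1 + 10*(5 + 5)²)) = -√(-4799 + 20*10²/(-1 + 10*10²)) = -√(-4799 + 20*100/(-1 + 10*100)) = -√(-4799 + 20*100/(-1 + 1000)) = -√(-4799 + 20*100/999) = -√(-4799 + 20*100*(1/999)) = -√(-4799 + 2000/999) = -√(-4792201/999) = -I*√531934311/333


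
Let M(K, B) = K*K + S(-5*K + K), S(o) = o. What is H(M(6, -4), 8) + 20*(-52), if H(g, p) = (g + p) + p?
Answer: -1012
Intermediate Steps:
M(K, B) = K² - 4*K (M(K, B) = K*K + (-5*K + K) = K² - 4*K)
H(g, p) = g + 2*p
H(M(6, -4), 8) + 20*(-52) = (6*(-4 + 6) + 2*8) + 20*(-52) = (6*2 + 16) - 1040 = (12 + 16) - 1040 = 28 - 1040 = -1012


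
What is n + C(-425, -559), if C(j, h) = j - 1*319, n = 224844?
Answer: 224100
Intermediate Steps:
C(j, h) = -319 + j (C(j, h) = j - 319 = -319 + j)
n + C(-425, -559) = 224844 + (-319 - 425) = 224844 - 744 = 224100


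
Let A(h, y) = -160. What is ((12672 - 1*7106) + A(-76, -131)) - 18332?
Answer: -12926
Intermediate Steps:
((12672 - 1*7106) + A(-76, -131)) - 18332 = ((12672 - 1*7106) - 160) - 18332 = ((12672 - 7106) - 160) - 18332 = (5566 - 160) - 18332 = 5406 - 18332 = -12926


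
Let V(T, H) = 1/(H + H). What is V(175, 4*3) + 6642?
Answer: 159409/24 ≈ 6642.0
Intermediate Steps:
V(T, H) = 1/(2*H)
V(175, 4*3) + 6642 = 1/(2*((4*3))) + 6642 = (½)/12 + 6642 = (½)*(1/12) + 6642 = 1/24 + 6642 = 159409/24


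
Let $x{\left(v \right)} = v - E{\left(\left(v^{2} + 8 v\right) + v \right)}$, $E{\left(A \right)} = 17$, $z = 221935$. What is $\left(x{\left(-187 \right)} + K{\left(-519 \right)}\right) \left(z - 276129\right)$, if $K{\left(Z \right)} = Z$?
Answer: $39182262$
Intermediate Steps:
$x{\left(v \right)} = -17 + v$ ($x{\left(v \right)} = v - 17 = -17 + v$)
$\left(x{\left(-187 \right)} + K{\left(-519 \right)}\right) \left(z - 276129\right) = \left(\left(-17 - 187\right) - 519\right) \left(221935 - 276129\right) = \left(-204 - 519\right) \left(-54194\right) = \left(-723\right) \left(-54194\right) = 39182262$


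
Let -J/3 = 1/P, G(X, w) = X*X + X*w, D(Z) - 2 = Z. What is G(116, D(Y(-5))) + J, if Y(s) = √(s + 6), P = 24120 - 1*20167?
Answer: 54567209/3953 ≈ 13804.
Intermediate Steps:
P = 3953 (P = 24120 - 20167 = 3953)
Y(s) = √(6 + s)
D(Z) = 2 + Z
G(X, w) = X² + X*w
J = -3/3953 ≈ -0.00075892
G(116, D(Y(-5))) + J = 116*(116 + (2 + √(6 - 5))) - 3/3953 = 116*(116 + (2 + √1)) - 3/3953 = 116*(116 + (2 + 1)) - 3/3953 = 116*(116 + 3) - 3/3953 = 116*119 - 3/3953 = 13804 - 3/3953 = 54567209/3953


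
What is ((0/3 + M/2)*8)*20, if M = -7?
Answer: -560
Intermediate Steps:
((0/3 + M/2)*8)*20 = ((0/3 - 7/2)*8)*20 = ((0*(⅓) - 7*½)*8)*20 = ((0 - 7/2)*8)*20 = -7/2*8*20 = -28*20 = -560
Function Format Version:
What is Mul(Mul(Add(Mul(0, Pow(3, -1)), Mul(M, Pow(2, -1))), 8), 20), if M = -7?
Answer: -560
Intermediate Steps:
Mul(Mul(Add(Mul(0, Pow(3, -1)), Mul(M, Pow(2, -1))), 8), 20) = Mul(Mul(Add(Mul(0, Pow(3, -1)), Mul(-7, Pow(2, -1))), 8), 20) = Mul(Mul(Add(Mul(0, Rational(1, 3)), Mul(-7, Rational(1, 2))), 8), 20) = Mul(Mul(Add(0, Rational(-7, 2)), 8), 20) = Mul(Mul(Rational(-7, 2), 8), 20) = Mul(-28, 20) = -560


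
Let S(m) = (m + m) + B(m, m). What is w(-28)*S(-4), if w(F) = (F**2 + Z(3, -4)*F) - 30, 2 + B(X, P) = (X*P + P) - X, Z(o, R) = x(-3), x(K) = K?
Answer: 5028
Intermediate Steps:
Z(o, R) = -3
B(X, P) = -2 + P - X + P*X (B(X, P) = -2 + ((X*P + P) - X) = -2 + ((P*X + P) - X) = -2 + ((P + P*X) - X) = -2 + (P - X + P*X) = -2 + P - X + P*X)
w(F) = -30 + F**2 - 3*F (w(F) = (F**2 - 3*F) - 30 = -30 + F**2 - 3*F)
S(m) = -2 + m**2 + 2*m (S(m) = (m + m) + (-2 + m - m + m*m) = 2*m + (-2 + m - m + m**2) = 2*m + (-2 + m**2) = -2 + m**2 + 2*m)
w(-28)*S(-4) = (-30 + (-28)**2 - 3*(-28))*(-2 + (-4)**2 + 2*(-4)) = (-30 + 784 + 84)*(-2 + 16 - 8) = 838*6 = 5028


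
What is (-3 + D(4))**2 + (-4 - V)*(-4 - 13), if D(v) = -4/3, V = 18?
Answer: 3535/9 ≈ 392.78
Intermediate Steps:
D(v) = -4/3 (D(v) = -4*1/3 = -4/3)
(-3 + D(4))**2 + (-4 - V)*(-4 - 13) = (-3 - 4/3)**2 + (-4 - 1*18)*(-4 - 13) = (-13/3)**2 + (-4 - 18)*(-17) = 169/9 - 22*(-17) = 169/9 + 374 = 3535/9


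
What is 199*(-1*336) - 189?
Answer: -67053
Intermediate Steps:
199*(-1*336) - 189 = 199*(-336) - 189 = -66864 - 189 = -67053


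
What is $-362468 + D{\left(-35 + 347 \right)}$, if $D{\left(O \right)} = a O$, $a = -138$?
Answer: $-405524$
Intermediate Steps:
$D{\left(O \right)} = - 138 O$
$-362468 + D{\left(-35 + 347 \right)} = -362468 - 138 \left(-35 + 347\right) = -362468 - 43056 = -405524$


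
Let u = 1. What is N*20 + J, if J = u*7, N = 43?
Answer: 867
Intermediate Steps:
J = 7 (J = 1*7 = 7)
N*20 + J = 43*20 + 7 = 860 + 7 = 867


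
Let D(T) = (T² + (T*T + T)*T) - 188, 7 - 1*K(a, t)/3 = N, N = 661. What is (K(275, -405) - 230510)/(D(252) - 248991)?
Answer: -232472/15880837 ≈ -0.014639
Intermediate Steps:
K(a, t) = -1962 (K(a, t) = 21 - 3*661 = 21 - 1983 = -1962)
D(T) = -188 + T² + T*(T + T²) (D(T) = (T² + (T² + T)*T) - 188 = (T² + (T + T²)*T) - 188 = (T² + T*(T + T²)) - 188 = -188 + T² + T*(T + T²))
(K(275, -405) - 230510)/(D(252) - 248991) = (-1962 - 230510)/((-188 + 252³ + 2*252²) - 248991) = -232472/((-188 + 16003008 + 2*63504) - 248991) = -232472/((-188 + 16003008 + 127008) - 248991) = -232472/(16129828 - 248991) = -232472/15880837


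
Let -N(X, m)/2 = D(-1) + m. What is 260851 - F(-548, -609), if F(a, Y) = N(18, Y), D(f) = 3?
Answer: 259639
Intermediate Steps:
N(X, m) = -6 - 2*m (N(X, m) = -2*(3 + m) = -6 - 2*m)
F(a, Y) = -6 - 2*Y
260851 - F(-548, -609) = 260851 - (-6 - 2*(-609)) = 260851 - (-6 + 1218) = 260851 - 1*1212 = 260851 - 1212 = 259639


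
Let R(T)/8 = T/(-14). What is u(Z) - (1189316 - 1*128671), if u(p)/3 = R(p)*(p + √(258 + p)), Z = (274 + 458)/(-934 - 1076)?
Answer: -833216374483/785575 + 2928*√7228295/785575 ≈ -1.0606e+6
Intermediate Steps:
Z = -122/335 (Z = 732/(-2010) = 732*(-1/2010) = -122/335 ≈ -0.36418)
R(T) = -4*T/7 (R(T) = 8*(T/(-14)) = 8*(T*(-1/14)) = 8*(-T/14) = -4*T/7)
u(p) = -12*p*(p + √(258 + p))/7 (u(p) = 3*((-4*p/7)*(p + √(258 + p))) = 3*(-4*p*(p + √(258 + p))/7) = -12*p*(p + √(258 + p))/7)
u(Z) - (1189316 - 1*128671) = -12/7*(-122/335)*(-122/335 + √(258 - 122/335)) - (1189316 - 1*128671) = -12/7*(-122/335)*(-122/335 + √(86308/335)) - (1189316 - 128671) = -12/7*(-122/335)*(-122/335 + 2*√7228295/335) - 1*1060645 = (-178608/785575 + 2928*√7228295/785575) - 1060645 = -833216374483/785575 + 2928*√7228295/785575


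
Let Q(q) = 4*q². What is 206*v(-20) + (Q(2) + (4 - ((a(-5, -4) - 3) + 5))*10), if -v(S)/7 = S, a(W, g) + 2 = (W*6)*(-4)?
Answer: 27696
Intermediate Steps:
a(W, g) = -2 - 24*W (a(W, g) = -2 + (W*6)*(-4) = -2 + (6*W)*(-4) = -2 - 24*W)
v(S) = -7*S
206*v(-20) + (Q(2) + (4 - ((a(-5, -4) - 3) + 5))*10) = 206*(-7*(-20)) + (4*2² + (4 - (((-2 - 24*(-5)) - 3) + 5))*10) = 206*140 + (4*4 + (4 - (((-2 + 120) - 3) + 5))*10) = 28840 + (16 + (4 - ((118 - 3) + 5))*10) = 28840 + (16 + (4 - (115 + 5))*10) = 28840 + (16 + (4 - 1*120)*10) = 28840 + (16 + (4 - 120)*10) = 28840 + (16 - 116*10) = 28840 + (16 - 1160) = 28840 - 1144 = 27696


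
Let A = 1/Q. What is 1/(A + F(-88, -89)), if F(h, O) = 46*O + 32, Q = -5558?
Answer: -5558/22576597 ≈ -0.00024618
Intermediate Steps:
F(h, O) = 32 + 46*O
A = -1/5558 (A = 1/(-5558) = -1/5558 ≈ -0.00017992)
1/(A + F(-88, -89)) = 1/(-1/5558 + (32 + 46*(-89))) = 1/(-1/5558 + (32 - 4094)) = 1/(-1/5558 - 4062) = 1/(-22576597/5558) = -5558/22576597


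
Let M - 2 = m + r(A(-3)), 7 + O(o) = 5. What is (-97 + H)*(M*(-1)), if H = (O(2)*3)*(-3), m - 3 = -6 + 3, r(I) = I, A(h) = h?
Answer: -79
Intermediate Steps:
O(o) = -2 (O(o) = -7 + 5 = -2)
m = 0 (m = 3 + (-6 + 3) = 3 - 3 = 0)
M = -1 (M = 2 + (0 - 3) = 2 - 3 = -1)
H = 18 (H = -2*3*(-3) = -6*(-3) = 18)
(-97 + H)*(M*(-1)) = (-97 + 18)*(-1*(-1)) = -79*1 = -79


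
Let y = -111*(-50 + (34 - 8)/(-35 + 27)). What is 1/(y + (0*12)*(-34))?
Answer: 4/23643 ≈ 0.00016918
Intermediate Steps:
y = 23643/4 (y = -111*(-50 + 26/(-8)) = -111*(-50 + 26*(-⅛)) = -111*(-50 - 13/4) = -111*(-213/4) = 23643/4 ≈ 5910.8)
1/(y + (0*12)*(-34)) = 1/(23643/4 + (0*12)*(-34)) = 1/(23643/4 + 0*(-34)) = 1/(23643/4 + 0) = 1/(23643/4) = 4/23643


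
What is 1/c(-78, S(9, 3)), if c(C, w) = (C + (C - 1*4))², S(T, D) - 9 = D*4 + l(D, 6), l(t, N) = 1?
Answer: 1/25600 ≈ 3.9063e-5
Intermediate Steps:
S(T, D) = 10 + 4*D (S(T, D) = 9 + (D*4 + 1) = 9 + (4*D + 1) = 9 + (1 + 4*D) = 10 + 4*D)
c(C, w) = (-4 + 2*C)² (c(C, w) = (C + (C - 4))² = (C + (-4 + C))² = (-4 + 2*C)²)
1/c(-78, S(9, 3)) = 1/(4*(-2 - 78)²) = 1/(4*(-80)²) = 1/(4*6400) = 1/25600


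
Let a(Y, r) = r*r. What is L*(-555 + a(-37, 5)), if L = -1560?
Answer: 826800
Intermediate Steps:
a(Y, r) = r**2
L*(-555 + a(-37, 5)) = -1560*(-555 + 5**2) = -1560*(-555 + 25) = -1560*(-530) = 826800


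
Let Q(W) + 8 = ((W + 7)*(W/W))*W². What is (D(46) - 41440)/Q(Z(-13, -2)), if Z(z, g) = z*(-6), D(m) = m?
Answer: -20697/258566 ≈ -0.080045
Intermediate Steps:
Z(z, g) = -6*z
Q(W) = -8 + W²*(7 + W) (Q(W) = -8 + ((W + 7)*(W/W))*W² = -8 + ((7 + W)*1)*W² = -8 + (7 + W)*W² = -8 + W²*(7 + W))
(D(46) - 41440)/Q(Z(-13, -2)) = (46 - 41440)/(-8 + (-6*(-13))³ + 7*(-6*(-13))²) = -41394/(-8 + 78³ + 7*78²) = -41394/(-8 + 474552 + 7*6084) = -41394/(-8 + 474552 + 42588) = -41394/517132 = -41394*1/517132 = -20697/258566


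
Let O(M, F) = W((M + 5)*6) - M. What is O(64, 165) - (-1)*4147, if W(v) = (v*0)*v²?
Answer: 4083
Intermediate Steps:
W(v) = 0 (W(v) = 0*v² = 0)
O(M, F) = -M (O(M, F) = 0 - M = -M)
O(64, 165) - (-1)*4147 = -1*64 - (-1)*4147 = -64 - 1*(-4147) = -64 + 4147 = 4083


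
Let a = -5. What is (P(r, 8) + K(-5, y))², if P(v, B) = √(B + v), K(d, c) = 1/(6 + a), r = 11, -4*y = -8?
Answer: (1 + √19)² ≈ 28.718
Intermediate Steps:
y = 2 (y = -¼*(-8) = 2)
K(d, c) = 1 (K(d, c) = 1/(6 - 5) = 1/1 = 1)
(P(r, 8) + K(-5, y))² = (√(8 + 11) + 1)² = (√19 + 1)² = (1 + √19)²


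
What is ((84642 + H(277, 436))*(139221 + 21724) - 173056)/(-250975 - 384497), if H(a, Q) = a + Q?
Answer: -13737287419/635472 ≈ -21617.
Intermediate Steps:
H(a, Q) = Q + a
((84642 + H(277, 436))*(139221 + 21724) - 173056)/(-250975 - 384497) = ((84642 + (436 + 277))*(139221 + 21724) - 173056)/(-250975 - 384497) = ((84642 + 713)*160945 - 173056)/(-635472) = (85355*160945 - 173056)*(-1/635472) = (13737460475 - 173056)*(-1/635472) = 13737287419*(-1/635472) = -13737287419/635472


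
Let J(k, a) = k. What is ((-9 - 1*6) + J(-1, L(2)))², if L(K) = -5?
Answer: 256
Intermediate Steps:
((-9 - 1*6) + J(-1, L(2)))² = ((-9 - 1*6) - 1)² = ((-9 - 6) - 1)² = (-15 - 1)² = (-16)² = 256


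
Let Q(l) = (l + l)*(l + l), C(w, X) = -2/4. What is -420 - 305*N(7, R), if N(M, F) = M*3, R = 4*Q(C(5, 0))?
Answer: -6825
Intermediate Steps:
C(w, X) = -½ (C(w, X) = -2*¼ = -½)
Q(l) = 4*l² (Q(l) = (2*l)*(2*l) = 4*l²)
R = 4 (R = 4*(4*(-½)²) = 4*(4*(¼)) = 4*1 = 4)
N(M, F) = 3*M
-420 - 305*N(7, R) = -420 - 915*7 = -420 - 305*21 = -420 - 6405 = -6825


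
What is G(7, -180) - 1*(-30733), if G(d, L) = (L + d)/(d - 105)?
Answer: 3012007/98 ≈ 30735.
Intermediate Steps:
G(d, L) = (L + d)/(-105 + d)
G(7, -180) - 1*(-30733) = (-180 + 7)/(-105 + 7) - 1*(-30733) = -173/(-98) + 30733 = -1/98*(-173) + 30733 = 173/98 + 30733 = 3012007/98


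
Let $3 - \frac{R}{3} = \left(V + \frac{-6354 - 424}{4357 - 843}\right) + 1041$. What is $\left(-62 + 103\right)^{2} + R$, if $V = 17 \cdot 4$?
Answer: $- \frac{2866042}{1757} \approx -1631.2$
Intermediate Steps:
$V = 68$
$R = - \frac{5819559}{1757}$ ($R = 9 - 3 \left(\left(68 + \frac{-6354 - 424}{4357 - 843}\right) + 1041\right) = 9 - 3 \left(\left(68 - \frac{6778}{3514}\right) + 1041\right) = 9 - 3 \left(\left(68 - \frac{3389}{1757}\right) + 1041\right) = 9 - 3 \left(\frac{116087}{1757} + 1041\right) = 9 - \frac{5835372}{1757} = - \frac{5819559}{1757} \approx -3312.2$)
$\left(-62 + 103\right)^{2} + R = \left(-62 + 103\right)^{2} - \frac{5819559}{1757} = 41^{2} - \frac{5819559}{1757} = 1681 - \frac{5819559}{1757} = - \frac{2866042}{1757}$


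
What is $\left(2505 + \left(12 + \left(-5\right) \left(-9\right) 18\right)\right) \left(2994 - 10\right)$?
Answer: $9927768$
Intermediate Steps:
$\left(2505 + \left(12 + \left(-5\right) \left(-9\right) 18\right)\right) \left(2994 - 10\right) = \left(2505 + \left(12 + 45 \cdot 18\right)\right) 2984 = \left(2505 + \left(12 + 810\right)\right) 2984 = \left(2505 + 822\right) 2984 = 3327 \cdot 2984 = 9927768$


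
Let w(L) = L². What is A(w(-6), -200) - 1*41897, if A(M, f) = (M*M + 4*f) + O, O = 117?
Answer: -41284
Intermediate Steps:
A(M, f) = 117 + M² + 4*f (A(M, f) = (M*M + 4*f) + 117 = (M² + 4*f) + 117 = 117 + M² + 4*f)
A(w(-6), -200) - 1*41897 = (117 + ((-6)²)² + 4*(-200)) - 1*41897 = (117 + 36² - 800) - 41897 = (117 + 1296 - 800) - 41897 = 613 - 41897 = -41284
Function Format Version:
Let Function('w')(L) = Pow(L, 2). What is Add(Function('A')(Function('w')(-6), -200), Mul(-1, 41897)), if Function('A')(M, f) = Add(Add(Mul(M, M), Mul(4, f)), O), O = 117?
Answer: -41284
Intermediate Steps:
Function('A')(M, f) = Add(117, Pow(M, 2), Mul(4, f)) (Function('A')(M, f) = Add(Add(Mul(M, M), Mul(4, f)), 117) = Add(Add(Pow(M, 2), Mul(4, f)), 117) = Add(117, Pow(M, 2), Mul(4, f)))
Add(Function('A')(Function('w')(-6), -200), Mul(-1, 41897)) = Add(Add(117, Pow(Pow(-6, 2), 2), Mul(4, -200)), Mul(-1, 41897)) = Add(Add(117, Pow(36, 2), -800), -41897) = Add(Add(117, 1296, -800), -41897) = Add(613, -41897) = -41284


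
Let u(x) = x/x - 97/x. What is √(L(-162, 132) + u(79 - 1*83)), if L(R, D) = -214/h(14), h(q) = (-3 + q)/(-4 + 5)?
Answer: √2805/22 ≈ 2.4074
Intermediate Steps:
h(q) = -3 + q (h(q) = (-3 + q)/1 = (-3 + q)*1 = -3 + q)
u(x) = 1 - 97/x
L(R, D) = -214/11 (L(R, D) = -214/(-3 + 14) = -214/11)
√(L(-162, 132) + u(79 - 1*83)) = √(-214/11 + (-97 + (79 - 1*83))/(79 - 1*83)) = √(-214/11 + (-97 + (79 - 83))/(79 - 83)) = √(-214/11 + (-97 - 4)/(-4)) = √(-214/11 - ¼*(-101)) = √(-214/11 + 101/4) = √(255/44) = √2805/22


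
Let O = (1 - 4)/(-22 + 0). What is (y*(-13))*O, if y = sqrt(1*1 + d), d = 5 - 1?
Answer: -39*sqrt(5)/22 ≈ -3.9639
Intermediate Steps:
d = 4
O = 3/22 (O = -3/(-22) = -3*(-1/22) = 3/22 ≈ 0.13636)
y = sqrt(5) (y = sqrt(1*1 + 4) = sqrt(1 + 4) = sqrt(5) ≈ 2.2361)
(y*(-13))*O = (sqrt(5)*(-13))*(3/22) = -13*sqrt(5)*(3/22) = -39*sqrt(5)/22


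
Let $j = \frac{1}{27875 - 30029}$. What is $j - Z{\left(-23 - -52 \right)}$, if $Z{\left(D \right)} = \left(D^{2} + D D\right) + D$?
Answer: $- \frac{3685495}{2154} \approx -1711.0$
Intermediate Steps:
$Z{\left(D \right)} = D + 2 D^{2}$ ($Z{\left(D \right)} = \left(D^{2} + D^{2}\right) + D = 2 D^{2} + D = D + 2 D^{2}$)
$j = - \frac{1}{2154}$ ($j = \frac{1}{-2154} = - \frac{1}{2154} \approx -0.00046425$)
$j - Z{\left(-23 - -52 \right)} = - \frac{1}{2154} - \left(-23 - -52\right) \left(1 + 2 \left(-23 - -52\right)\right) = - \frac{1}{2154} - \left(-23 + 52\right) \left(1 + 2 \left(-23 + 52\right)\right) = - \frac{1}{2154} - 29 \left(1 + 2 \cdot 29\right) = - \frac{1}{2154} - 29 \left(1 + 58\right) = - \frac{1}{2154} - 29 \cdot 59 = - \frac{1}{2154} - 1711 = - \frac{3685495}{2154}$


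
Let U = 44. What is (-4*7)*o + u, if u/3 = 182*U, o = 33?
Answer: 23100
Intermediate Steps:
u = 24024 (u = 3*(182*44) = 3*8008 = 24024)
(-4*7)*o + u = -4*7*33 + 24024 = -28*33 + 24024 = -924 + 24024 = 23100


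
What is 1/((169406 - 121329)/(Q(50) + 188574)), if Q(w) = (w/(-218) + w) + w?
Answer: 20565441/5240393 ≈ 3.9244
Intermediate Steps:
Q(w) = 435*w/218 (Q(w) = (w*(-1/218) + w) + w = (-w/218 + w) + w = 217*w/218 + w = 435*w/218)
1/((169406 - 121329)/(Q(50) + 188574)) = 1/((169406 - 121329)/((435/218)*50 + 188574)) = 1/(48077/(10875/109 + 188574)) = 1/(48077/(20565441/109)) = 1/(48077*(109/20565441)) = 1/(5240393/20565441) = 20565441/5240393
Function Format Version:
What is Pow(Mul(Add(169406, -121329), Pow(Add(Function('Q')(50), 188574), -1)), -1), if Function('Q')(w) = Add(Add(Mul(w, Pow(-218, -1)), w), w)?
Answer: Rational(20565441, 5240393) ≈ 3.9244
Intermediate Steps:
Function('Q')(w) = Mul(Rational(435, 218), w) (Function('Q')(w) = Add(Add(Mul(w, Rational(-1, 218)), w), w) = Add(Add(Mul(Rational(-1, 218), w), w), w) = Add(Mul(Rational(217, 218), w), w) = Mul(Rational(435, 218), w))
Pow(Mul(Add(169406, -121329), Pow(Add(Function('Q')(50), 188574), -1)), -1) = Pow(Mul(Add(169406, -121329), Pow(Add(Mul(Rational(435, 218), 50), 188574), -1)), -1) = Pow(Mul(48077, Pow(Add(Rational(10875, 109), 188574), -1)), -1) = Pow(Mul(48077, Pow(Rational(20565441, 109), -1)), -1) = Pow(Mul(48077, Rational(109, 20565441)), -1) = Pow(Rational(5240393, 20565441), -1) = Rational(20565441, 5240393)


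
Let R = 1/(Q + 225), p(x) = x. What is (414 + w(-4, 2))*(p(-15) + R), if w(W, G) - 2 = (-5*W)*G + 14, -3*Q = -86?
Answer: -5363640/761 ≈ -7048.1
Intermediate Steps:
Q = 86/3 (Q = -⅓*(-86) = 86/3 ≈ 28.667)
R = 3/761 (R = 1/(86/3 + 225) = 1/(761/3) = 3/761 ≈ 0.0039422)
w(W, G) = 16 - 5*G*W (w(W, G) = 2 + ((-5*W)*G + 14) = 2 + (-5*G*W + 14) = 2 + (14 - 5*G*W) = 16 - 5*G*W)
(414 + w(-4, 2))*(p(-15) + R) = (414 + (16 - 5*2*(-4)))*(-15 + 3/761) = (414 + (16 + 40))*(-11412/761) = (414 + 56)*(-11412/761) = 470*(-11412/761) = -5363640/761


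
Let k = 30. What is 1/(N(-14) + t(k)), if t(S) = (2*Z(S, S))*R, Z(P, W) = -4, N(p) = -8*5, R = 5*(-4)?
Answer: 1/120 ≈ 0.0083333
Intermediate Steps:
R = -20
N(p) = -40
t(S) = 160 (t(S) = (2*(-4))*(-20) = -8*(-20) = 160)
1/(N(-14) + t(k)) = 1/(-40 + 160) = 1/120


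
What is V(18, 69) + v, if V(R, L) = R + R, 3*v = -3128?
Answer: -3020/3 ≈ -1006.7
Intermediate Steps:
v = -3128/3 (v = (⅓)*(-3128) = -3128/3 ≈ -1042.7)
V(R, L) = 2*R
V(18, 69) + v = 2*18 - 3128/3 = 36 - 3128/3 = -3020/3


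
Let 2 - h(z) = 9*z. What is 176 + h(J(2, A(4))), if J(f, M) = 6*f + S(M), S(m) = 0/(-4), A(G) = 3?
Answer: 70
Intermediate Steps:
S(m) = 0 (S(m) = 0*(-¼) = 0)
J(f, M) = 6*f (J(f, M) = 6*f + 0 = 6*f)
h(z) = 2 - 9*z
176 + h(J(2, A(4))) = 176 + (2 - 54*2) = 176 + (2 - 9*12) = 176 + (2 - 108) = 176 - 106 = 70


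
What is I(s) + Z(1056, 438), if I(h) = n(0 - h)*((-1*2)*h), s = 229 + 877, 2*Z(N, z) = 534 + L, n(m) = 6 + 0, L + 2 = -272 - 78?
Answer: -13181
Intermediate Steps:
L = -352 (L = -2 + (-272 - 78) = -2 - 350 = -352)
n(m) = 6
Z(N, z) = 91 (Z(N, z) = (534 - 352)/2 = (½)*182 = 91)
s = 1106
I(h) = -12*h (I(h) = 6*((-1*2)*h) = 6*(-2*h) = -12*h)
I(s) + Z(1056, 438) = -12*1106 + 91 = -13272 + 91 = -13181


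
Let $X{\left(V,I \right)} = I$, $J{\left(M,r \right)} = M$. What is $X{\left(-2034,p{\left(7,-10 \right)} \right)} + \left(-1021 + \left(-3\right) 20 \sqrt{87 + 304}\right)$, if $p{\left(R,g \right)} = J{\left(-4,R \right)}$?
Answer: $-1025 - 60 \sqrt{391} \approx -2211.4$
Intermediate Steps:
$p{\left(R,g \right)} = -4$
$X{\left(-2034,p{\left(7,-10 \right)} \right)} + \left(-1021 + \left(-3\right) 20 \sqrt{87 + 304}\right) = -4 + \left(-1021 + \left(-3\right) 20 \sqrt{87 + 304}\right) = -4 - \left(1021 + 60 \sqrt{391}\right) = -1025 - 60 \sqrt{391}$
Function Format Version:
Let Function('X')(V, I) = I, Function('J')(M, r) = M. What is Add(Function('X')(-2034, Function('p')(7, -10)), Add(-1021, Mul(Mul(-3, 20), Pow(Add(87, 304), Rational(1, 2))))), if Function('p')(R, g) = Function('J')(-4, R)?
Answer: Add(-1025, Mul(-60, Pow(391, Rational(1, 2)))) ≈ -2211.4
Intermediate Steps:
Function('p')(R, g) = -4
Add(Function('X')(-2034, Function('p')(7, -10)), Add(-1021, Mul(Mul(-3, 20), Pow(Add(87, 304), Rational(1, 2))))) = Add(-4, Add(-1021, Mul(Mul(-3, 20), Pow(Add(87, 304), Rational(1, 2))))) = Add(-4, Add(-1021, Mul(-60, Pow(391, Rational(1, 2))))) = Add(-1025, Mul(-60, Pow(391, Rational(1, 2))))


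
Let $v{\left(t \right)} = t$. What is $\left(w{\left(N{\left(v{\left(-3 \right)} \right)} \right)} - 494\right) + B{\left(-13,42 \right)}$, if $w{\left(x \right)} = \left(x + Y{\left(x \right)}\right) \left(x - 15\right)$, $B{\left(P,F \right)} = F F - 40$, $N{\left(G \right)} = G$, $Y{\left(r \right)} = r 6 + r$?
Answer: $1662$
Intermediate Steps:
$Y{\left(r \right)} = 7 r$ ($Y{\left(r \right)} = 6 r + r = 7 r$)
$B{\left(P,F \right)} = -40 + F^{2}$ ($B{\left(P,F \right)} = F^{2} - 40 = -40 + F^{2}$)
$w{\left(x \right)} = 8 x \left(-15 + x\right)$ ($w{\left(x \right)} = \left(x + 7 x\right) \left(x - 15\right) = 8 x \left(-15 + x\right)$)
$\left(w{\left(N{\left(v{\left(-3 \right)} \right)} \right)} - 494\right) + B{\left(-13,42 \right)} = \left(8 \left(-3\right) \left(-15 - 3\right) - 494\right) - \left(40 - 42^{2}\right) = \left(8 \left(-3\right) \left(-18\right) - 494\right) + \left(-40 + 1764\right) = \left(432 - 494\right) + 1724 = -62 + 1724 = 1662$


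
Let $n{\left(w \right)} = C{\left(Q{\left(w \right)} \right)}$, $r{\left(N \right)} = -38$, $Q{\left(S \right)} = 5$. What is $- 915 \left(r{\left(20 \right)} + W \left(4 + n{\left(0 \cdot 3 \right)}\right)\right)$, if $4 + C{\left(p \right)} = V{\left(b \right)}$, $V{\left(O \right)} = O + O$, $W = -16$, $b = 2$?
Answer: $93330$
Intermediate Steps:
$V{\left(O \right)} = 2 O$
$C{\left(p \right)} = 0$ ($C{\left(p \right)} = -4 + 2 \cdot 2 = -4 + 4 = 0$)
$n{\left(w \right)} = 0$
$- 915 \left(r{\left(20 \right)} + W \left(4 + n{\left(0 \cdot 3 \right)}\right)\right) = - 915 \left(-38 - 16 \left(4 + 0\right)\right) = - 915 \left(-38 - 64\right) = \left(-915\right) \left(-102\right) = 93330$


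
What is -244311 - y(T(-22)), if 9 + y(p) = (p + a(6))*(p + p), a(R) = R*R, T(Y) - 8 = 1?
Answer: -245112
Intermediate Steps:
T(Y) = 9 (T(Y) = 8 + 1 = 9)
a(R) = R**2
y(p) = -9 + 2*p*(36 + p) (y(p) = -9 + (p + 6**2)*(p + p) = -9 + (p + 36)*(2*p) = -9 + (36 + p)*(2*p) = -9 + 2*p*(36 + p))
-244311 - y(T(-22)) = -244311 - (-9 + 2*9**2 + 72*9) = -244311 - (-9 + 2*81 + 648) = -244311 - (-9 + 162 + 648) = -244311 - 1*801 = -244311 - 801 = -245112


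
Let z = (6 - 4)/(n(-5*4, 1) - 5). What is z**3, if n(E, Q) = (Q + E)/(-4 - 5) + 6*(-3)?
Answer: -729/830584 ≈ -0.00087770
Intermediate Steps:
n(E, Q) = -18 - E/9 - Q/9 (n(E, Q) = (E + Q)/(-9) - 18 = (E + Q)*(-1/9) - 18 = (-E/9 - Q/9) - 18 = -18 - E/9 - Q/9)
z = -9/94 (z = (6 - 4)/((-18 - (-5)*4/9 - 1/9*1) - 5) = 2/((-18 - 1/9*(-20) - 1/9) - 5) = 2/((-18 + 20/9 - 1/9) - 5) = 2/(-143/9 - 5) = 2/(-188/9) = 2*(-9/188) = -9/94 ≈ -0.095745)
z**3 = (-9/94)**3 = -729/830584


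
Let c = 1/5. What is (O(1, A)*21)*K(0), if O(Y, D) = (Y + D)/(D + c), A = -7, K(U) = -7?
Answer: -2205/17 ≈ -129.71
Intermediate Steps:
c = ⅕ ≈ 0.20000
O(Y, D) = (D + Y)/(⅕ + D) (O(Y, D) = (Y + D)/(D + ⅕) = (D + Y)/(⅕ + D))
(O(1, A)*21)*K(0) = ((5*(-7 + 1)/(1 + 5*(-7)))*21)*(-7) = ((5*(-6)/(1 - 35))*21)*(-7) = ((5*(-6)/(-34))*21)*(-7) = ((5*(-1/34)*(-6))*21)*(-7) = ((15/17)*21)*(-7) = (315/17)*(-7) = -2205/17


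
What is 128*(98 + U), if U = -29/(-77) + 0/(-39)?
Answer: 969600/77 ≈ 12592.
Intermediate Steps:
U = 29/77 (U = -29*(-1/77) + 0*(-1/39) = 29/77 + 0 = 29/77 ≈ 0.37662)
128*(98 + U) = 128*(98 + 29/77) = 128*(7575/77) = 969600/77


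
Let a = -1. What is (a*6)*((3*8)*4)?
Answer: -576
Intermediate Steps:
(a*6)*((3*8)*4) = (-1*6)*((3*8)*4) = -144*4 = -6*96 = -576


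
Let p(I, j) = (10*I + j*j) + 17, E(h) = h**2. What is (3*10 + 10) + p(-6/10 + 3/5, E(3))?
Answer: 138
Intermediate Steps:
p(I, j) = 17 + j**2 + 10*I (p(I, j) = (10*I + j**2) + 17 = (j**2 + 10*I) + 17 = 17 + j**2 + 10*I)
(3*10 + 10) + p(-6/10 + 3/5, E(3)) = (3*10 + 10) + (17 + (3**2)**2 + 10*(-6/10 + 3/5)) = (30 + 10) + (17 + 9**2 + 10*(-6*1/10 + 3*(1/5))) = 40 + (17 + 81 + 10*(-3/5 + 3/5)) = 40 + (17 + 81 + 10*0) = 40 + (17 + 81 + 0) = 40 + 98 = 138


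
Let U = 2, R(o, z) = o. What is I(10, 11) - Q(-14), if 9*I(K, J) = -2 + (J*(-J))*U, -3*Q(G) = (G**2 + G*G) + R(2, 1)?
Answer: 938/9 ≈ 104.22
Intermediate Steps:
Q(G) = -2/3 - 2*G**2/3 (Q(G) = -((G**2 + G*G) + 2)/3 = -((G**2 + G**2) + 2)/3 = -(2*G**2 + 2)/3 = -(2 + 2*G**2)/3 = -2/3 - 2*G**2/3)
I(K, J) = -2/9 - 2*J**2/9 (I(K, J) = (-2 + (J*(-J))*2)/9 = (-2 - J**2*2)/9 = (-2 - 2*J**2)/9 = -2/9 - 2*J**2/9)
I(10, 11) - Q(-14) = (-2/9 - 2/9*11**2) - (-2/3 - 2/3*(-14)**2) = (-2/9 - 2/9*121) - (-2/3 - 2/3*196) = (-2/9 - 242/9) - (-2/3 - 392/3) = -244/9 - 1*(-394/3) = -244/9 + 394/3 = 938/9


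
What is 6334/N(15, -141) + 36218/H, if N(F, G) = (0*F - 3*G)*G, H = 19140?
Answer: 339819569/190261170 ≈ 1.7861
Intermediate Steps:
N(F, G) = -3*G² (N(F, G) = (0 - 3*G)*G = (-3*G)*G = -3*G²)
6334/N(15, -141) + 36218/H = 6334/((-3*(-141)²)) + 36218/19140 = 6334/((-3*19881)) + 36218*(1/19140) = 6334/(-59643) + 18109/9570 = 6334*(-1/59643) + 18109/9570 = -6334/59643 + 18109/9570 = 339819569/190261170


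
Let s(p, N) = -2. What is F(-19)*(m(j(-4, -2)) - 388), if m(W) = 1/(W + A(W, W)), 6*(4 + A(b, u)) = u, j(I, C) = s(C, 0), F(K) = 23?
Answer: -169625/19 ≈ -8927.6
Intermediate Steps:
j(I, C) = -2
A(b, u) = -4 + u/6
m(W) = 1/(-4 + 7*W/6) (m(W) = 1/(W + (-4 + W/6)) = 1/(-4 + 7*W/6))
F(-19)*(m(j(-4, -2)) - 388) = 23*(6/(-24 + 7*(-2)) - 388) = 23*(6/(-24 - 14) - 388) = 23*(6/(-38) - 388) = 23*(6*(-1/38) - 388) = 23*(-3/19 - 388) = 23*(-7375/19) = -169625/19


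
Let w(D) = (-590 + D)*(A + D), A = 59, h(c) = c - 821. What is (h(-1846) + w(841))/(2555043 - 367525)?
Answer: 223233/2187518 ≈ 0.10205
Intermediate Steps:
h(c) = -821 + c
w(D) = (-590 + D)*(59 + D)
(h(-1846) + w(841))/(2555043 - 367525) = ((-821 - 1846) + (-34810 + 841**2 - 531*841))/(2555043 - 367525) = (-2667 + (-34810 + 707281 - 446571))/2187518 = (-2667 + 225900)*(1/2187518) = 223233*(1/2187518) = 223233/2187518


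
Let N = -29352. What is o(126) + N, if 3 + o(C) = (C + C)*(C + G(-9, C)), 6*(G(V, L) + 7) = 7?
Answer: 927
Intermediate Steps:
G(V, L) = -35/6 (G(V, L) = -7 + (⅙)*7 = -7 + 7/6 = -35/6)
o(C) = -3 + 2*C*(-35/6 + C) (o(C) = -3 + (C + C)*(C - 35/6) = -3 + (2*C)*(-35/6 + C) = -3 + 2*C*(-35/6 + C))
o(126) + N = (-3 + 2*126² - 35/3*126) - 29352 = (-3 + 2*15876 - 1470) - 29352 = (-3 + 31752 - 1470) - 29352 = 30279 - 29352 = 927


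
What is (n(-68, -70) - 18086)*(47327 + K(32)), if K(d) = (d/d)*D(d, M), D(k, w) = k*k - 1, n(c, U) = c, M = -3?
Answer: -877745900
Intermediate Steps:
D(k, w) = -1 + k² (D(k, w) = k² - 1 = -1 + k²)
K(d) = -1 + d² (K(d) = (d/d)*(-1 + d²) = 1*(-1 + d²) = -1 + d²)
(n(-68, -70) - 18086)*(47327 + K(32)) = (-68 - 18086)*(47327 + (-1 + 32²)) = -18154*(47327 + (-1 + 1024)) = -18154*(47327 + 1023) = -18154*48350 = -877745900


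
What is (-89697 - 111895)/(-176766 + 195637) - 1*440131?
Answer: -73503661/167 ≈ -4.4014e+5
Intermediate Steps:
(-89697 - 111895)/(-176766 + 195637) - 1*440131 = -201592/18871 - 440131 = -201592*1/18871 - 440131 = -1784/167 - 440131 = -73503661/167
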